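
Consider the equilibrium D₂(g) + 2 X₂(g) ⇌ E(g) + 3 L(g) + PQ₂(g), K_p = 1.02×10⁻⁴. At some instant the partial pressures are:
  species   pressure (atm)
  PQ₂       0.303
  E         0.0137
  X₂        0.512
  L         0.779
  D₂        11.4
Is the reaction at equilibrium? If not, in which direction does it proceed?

Q_p = P(E)·P(L)³·P(PQ₂) / (P(D₂)·P(X₂)²) = (0.0137)·(0.779)³·(0.303) / ((11.4)·(0.512)²) = 6.57×10⁻⁴
Q_p = 6.57×10⁻⁴ > K_p = 1.02×10⁻⁴, so the reverse reaction proceeds.

to the left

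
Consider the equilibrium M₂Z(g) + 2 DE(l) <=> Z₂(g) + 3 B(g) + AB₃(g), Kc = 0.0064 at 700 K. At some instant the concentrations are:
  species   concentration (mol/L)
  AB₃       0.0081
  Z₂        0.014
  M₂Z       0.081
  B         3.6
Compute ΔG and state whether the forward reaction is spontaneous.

ΔG = 13.5 kJ/mol; the forward reaction is non-spontaneous

(DE is a pure liquid — omitted from Qc.)
Qc = [Z₂]·[B]³·[AB₃] / [M₂Z] = (0.014)·(3.6)³·(0.0081) / (0.081) = 0.0653
ΔG = RT ln(Qc/Kc) = (8.314 J mol⁻¹ K⁻¹)(700 K) × ln(0.0653/0.0064)
   = (5.820 kJ/mol)(2.323) = 13.5 kJ/mol
ΔG > 0, so the forward reaction is non-spontaneous (proceeds in reverse).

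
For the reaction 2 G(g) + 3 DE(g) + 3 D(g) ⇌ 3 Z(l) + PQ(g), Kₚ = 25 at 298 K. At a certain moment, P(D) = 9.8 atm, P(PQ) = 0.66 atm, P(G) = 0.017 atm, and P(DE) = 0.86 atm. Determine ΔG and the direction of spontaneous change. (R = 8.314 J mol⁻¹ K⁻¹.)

(Z is a pure liquid — omitted from Qₚ.)
Qₚ = P(PQ) / (P(G)²·P(DE)³·P(D)³) = (0.66) / ((0.017)²·(0.86)³·(9.8)³) = 3.81
ΔG = RT ln(Qₚ/Kₚ) = (8.314 J mol⁻¹ K⁻¹)(298 K) × ln(3.81/25)
   = (2.478 kJ/mol)(-1.881) = -4.66 kJ/mol
ΔG < 0, so the forward reaction is spontaneous (proceeds forward).

ΔG = -4.66 kJ/mol; the forward reaction is spontaneous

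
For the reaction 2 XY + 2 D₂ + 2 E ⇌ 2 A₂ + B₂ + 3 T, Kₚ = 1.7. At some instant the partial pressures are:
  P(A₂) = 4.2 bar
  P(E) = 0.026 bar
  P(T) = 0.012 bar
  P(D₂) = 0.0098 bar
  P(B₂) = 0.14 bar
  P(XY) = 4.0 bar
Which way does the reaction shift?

toward reactants

Qₚ = P(A₂)²·P(B₂)·P(T)³ / (P(XY)²·P(D₂)²·P(E)²) = (4.2)²·(0.14)·(0.012)³ / ((4.0)²·(0.0098)²·(0.026)²) = 4.1
Qₚ = 4.1 > Kₚ = 1.7, so the reverse reaction proceeds.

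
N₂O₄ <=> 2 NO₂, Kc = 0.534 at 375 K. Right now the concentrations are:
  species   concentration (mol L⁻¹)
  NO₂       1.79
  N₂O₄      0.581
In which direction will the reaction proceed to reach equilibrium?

toward reactants

Qc = [NO₂]² / [N₂O₄] = (1.79)² / (0.581) = 5.51
Qc = 5.51 > Kc = 0.534, so the reverse reaction proceeds.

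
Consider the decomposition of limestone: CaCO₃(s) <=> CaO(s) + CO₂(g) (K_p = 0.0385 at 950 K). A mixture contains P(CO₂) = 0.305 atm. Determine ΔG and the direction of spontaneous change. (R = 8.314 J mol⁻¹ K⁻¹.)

ΔG = 16.3 kJ/mol; the forward reaction is non-spontaneous

(CaCO₃, CaO are pure solids — omitted from Q_p.)
Q_p = P(CO₂) = 0.305
ΔG = RT ln(Q_p/K_p) = (8.314 J mol⁻¹ K⁻¹)(950 K) × ln(0.305/0.0385)
   = (7.898 kJ/mol)(2.070) = 16.3 kJ/mol
ΔG > 0, so the forward reaction is non-spontaneous (proceeds in reverse).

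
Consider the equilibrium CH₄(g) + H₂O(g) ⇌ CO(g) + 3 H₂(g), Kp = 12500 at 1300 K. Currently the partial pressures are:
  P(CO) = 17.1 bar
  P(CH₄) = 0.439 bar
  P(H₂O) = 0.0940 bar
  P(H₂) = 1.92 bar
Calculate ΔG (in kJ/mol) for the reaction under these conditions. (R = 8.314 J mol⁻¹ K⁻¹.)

Qp = P(CO)·P(H₂)³ / (P(CH₄)·P(H₂O)) = (17.1)·(1.92)³ / ((0.439)·(0.0940)) = 2930
ΔG = RT ln(Qp/Kp) = (8.314 J mol⁻¹ K⁻¹)(1300 K) × ln(2930/12500)
   = (10.81 kJ/mol)(-1.451) = -15.7 kJ/mol
ΔG < 0, so the forward reaction is spontaneous (proceeds forward).

ΔG = -15.7 kJ/mol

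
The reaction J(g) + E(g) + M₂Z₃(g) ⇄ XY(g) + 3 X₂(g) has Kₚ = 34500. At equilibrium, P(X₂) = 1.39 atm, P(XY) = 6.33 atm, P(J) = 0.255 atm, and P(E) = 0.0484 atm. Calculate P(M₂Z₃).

At equilibrium, Kₚ = P(XY)·P(X₂)³ / (P(J)·P(E)·P(M₂Z₃)) = 34500.
(6.33)·(1.39)³ / ((0.255)·(0.0484)·(P(M₂Z₃))) = 34500
P(M₂Z₃) = 0.0399 atm

P(M₂Z₃) = 0.0399 atm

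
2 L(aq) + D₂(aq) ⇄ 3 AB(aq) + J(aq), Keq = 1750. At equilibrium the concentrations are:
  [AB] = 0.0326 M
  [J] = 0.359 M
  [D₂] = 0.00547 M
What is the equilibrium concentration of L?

At equilibrium, Keq = [AB]³·[J] / ([L]²·[D₂]) = 1750.
(0.0326)³·(0.359) / (([L])²·(0.00547)) = 1750
[L]² = 1.30×10⁻⁶ ⇒ [L] = 0.00114 M

[L] = 0.00114 M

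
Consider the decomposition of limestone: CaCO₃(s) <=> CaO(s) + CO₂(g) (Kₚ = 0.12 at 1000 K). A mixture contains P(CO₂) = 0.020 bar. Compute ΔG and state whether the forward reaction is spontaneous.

(CaCO₃, CaO are pure solids — omitted from Qₚ.)
Qₚ = P(CO₂) = 0.0200
ΔG = RT ln(Qₚ/Kₚ) = (8.314 J mol⁻¹ K⁻¹)(1000 K) × ln(0.0200/0.12)
   = (8.314 kJ/mol)(-1.792) = -14.9 kJ/mol
ΔG < 0, so the forward reaction is spontaneous (proceeds forward).

ΔG = -14.9 kJ/mol; the forward reaction is spontaneous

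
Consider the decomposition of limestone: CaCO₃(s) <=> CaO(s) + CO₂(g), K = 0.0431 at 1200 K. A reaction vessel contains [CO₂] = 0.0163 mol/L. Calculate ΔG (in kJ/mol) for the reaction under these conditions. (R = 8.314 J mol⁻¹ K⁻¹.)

(CaCO₃, CaO are pure solids — omitted from Q.)
Q = [CO₂] = 0.0163
ΔG = RT ln(Q/K) = (8.314 J mol⁻¹ K⁻¹)(1200 K) × ln(0.0163/0.0431)
   = (9.977 kJ/mol)(-0.9724) = -9.70 kJ/mol
ΔG < 0, so the forward reaction is spontaneous (proceeds forward).

ΔG = -9.70 kJ/mol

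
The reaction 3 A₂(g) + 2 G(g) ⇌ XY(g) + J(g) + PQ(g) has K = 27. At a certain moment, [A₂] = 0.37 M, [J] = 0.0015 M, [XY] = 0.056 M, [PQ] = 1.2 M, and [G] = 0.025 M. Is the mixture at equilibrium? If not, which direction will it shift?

Q = [XY]·[J]·[PQ] / ([A₂]³·[G]²) = (0.056)·(0.0015)·(1.2) / ((0.37)³·(0.025)²) = 3.2
Q = 3.2 < K = 27: net forward reaction.

no; Q < K, reaction proceeds forward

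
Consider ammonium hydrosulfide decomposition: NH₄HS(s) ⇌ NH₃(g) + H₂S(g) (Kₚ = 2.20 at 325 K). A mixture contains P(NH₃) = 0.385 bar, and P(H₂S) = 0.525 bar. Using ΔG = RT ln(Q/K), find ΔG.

ΔG = -6.45 kJ/mol

(NH₄HS is a pure solid — omitted from Qₚ.)
Qₚ = P(NH₃)·P(H₂S) = (0.385)·(0.525) = 0.202
ΔG = RT ln(Qₚ/Kₚ) = (8.314 J mol⁻¹ K⁻¹)(325 K) × ln(0.202/2.20)
   = (2.702 kJ/mol)(-2.388) = -6.45 kJ/mol
ΔG < 0, so the forward reaction is spontaneous (proceeds forward).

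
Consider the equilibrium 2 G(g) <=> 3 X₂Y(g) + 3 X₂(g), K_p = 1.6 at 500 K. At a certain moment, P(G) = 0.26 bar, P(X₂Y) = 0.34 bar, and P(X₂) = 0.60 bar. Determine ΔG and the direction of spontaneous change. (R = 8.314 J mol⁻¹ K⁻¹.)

ΔG = -10.6 kJ/mol; the forward reaction is spontaneous

Q_p = P(X₂Y)³·P(X₂)³ / P(G)² = (0.34)³·(0.60)³ / (0.26)² = 0.126
ΔG = RT ln(Q_p/K_p) = (8.314 J mol⁻¹ K⁻¹)(500 K) × ln(0.126/1.6)
   = (4.157 kJ/mol)(-2.541) = -10.6 kJ/mol
ΔG < 0, so the forward reaction is spontaneous (proceeds forward).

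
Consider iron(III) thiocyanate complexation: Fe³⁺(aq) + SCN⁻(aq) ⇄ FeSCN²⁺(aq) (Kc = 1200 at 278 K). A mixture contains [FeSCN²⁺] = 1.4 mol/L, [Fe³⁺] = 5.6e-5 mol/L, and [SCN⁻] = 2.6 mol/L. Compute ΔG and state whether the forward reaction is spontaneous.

Qc = [FeSCN²⁺] / ([Fe³⁺]·[SCN⁻]) = (1.4) / ((5.6e-5)·(2.6)) = 9620
ΔG = RT ln(Qc/Kc) = (8.314 J mol⁻¹ K⁻¹)(278 K) × ln(9620/1200)
   = (2.311 kJ/mol)(2.082) = 4.81 kJ/mol
ΔG > 0, so the forward reaction is non-spontaneous (proceeds in reverse).

ΔG = 4.81 kJ/mol; the forward reaction is non-spontaneous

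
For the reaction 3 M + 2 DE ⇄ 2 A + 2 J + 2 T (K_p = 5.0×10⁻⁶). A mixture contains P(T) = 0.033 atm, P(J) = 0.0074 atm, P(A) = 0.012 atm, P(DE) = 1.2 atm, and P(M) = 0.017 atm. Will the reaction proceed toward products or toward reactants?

forward (toward products)

Q_p = P(A)²·P(J)²·P(T)² / (P(M)³·P(DE)²) = (0.012)²·(0.0074)²·(0.033)² / ((0.017)³·(1.2)²) = 1.2×10⁻⁶
Q_p = 1.2×10⁻⁶ < K_p = 5.0×10⁻⁶, so the forward reaction proceeds.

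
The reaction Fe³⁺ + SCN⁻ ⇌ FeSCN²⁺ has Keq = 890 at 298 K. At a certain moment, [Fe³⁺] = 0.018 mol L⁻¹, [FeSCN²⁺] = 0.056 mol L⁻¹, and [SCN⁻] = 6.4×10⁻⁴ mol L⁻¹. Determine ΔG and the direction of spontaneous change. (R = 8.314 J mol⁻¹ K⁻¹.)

ΔG = 4.21 kJ/mol; the forward reaction is non-spontaneous

Q = [FeSCN²⁺] / ([Fe³⁺]·[SCN⁻]) = (0.056) / ((0.018)·(6.4×10⁻⁴)) = 4860
ΔG = RT ln(Q/Keq) = (8.314 J mol⁻¹ K⁻¹)(298 K) × ln(4860/890)
   = (2.478 kJ/mol)(1.698) = 4.21 kJ/mol
ΔG > 0, so the forward reaction is non-spontaneous (proceeds in reverse).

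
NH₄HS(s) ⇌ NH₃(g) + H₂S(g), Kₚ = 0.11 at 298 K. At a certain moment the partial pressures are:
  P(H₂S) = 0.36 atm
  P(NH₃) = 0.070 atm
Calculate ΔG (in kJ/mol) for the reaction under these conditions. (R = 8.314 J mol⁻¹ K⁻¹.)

(NH₄HS is a pure solid — omitted from Qₚ.)
Qₚ = P(NH₃)·P(H₂S) = (0.070)·(0.36) = 0.0252
ΔG = RT ln(Qₚ/Kₚ) = (8.314 J mol⁻¹ K⁻¹)(298 K) × ln(0.0252/0.11)
   = (2.478 kJ/mol)(-1.474) = -3.65 kJ/mol
ΔG < 0, so the forward reaction is spontaneous (proceeds forward).

ΔG = -3.65 kJ/mol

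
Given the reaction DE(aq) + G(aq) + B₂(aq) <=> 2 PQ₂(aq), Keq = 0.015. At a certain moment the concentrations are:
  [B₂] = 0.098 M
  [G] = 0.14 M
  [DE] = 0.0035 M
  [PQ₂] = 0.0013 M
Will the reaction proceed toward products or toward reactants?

to the left

Q = [PQ₂]² / ([DE]·[G]·[B₂]) = (0.0013)² / ((0.0035)·(0.14)·(0.098)) = 0.035
Q = 0.035 > Keq = 0.015, so the reverse reaction proceeds.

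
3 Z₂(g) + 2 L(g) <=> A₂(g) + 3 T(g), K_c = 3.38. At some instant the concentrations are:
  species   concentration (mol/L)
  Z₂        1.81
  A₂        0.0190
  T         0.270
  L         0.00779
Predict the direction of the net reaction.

in the forward direction

Q_c = [A₂]·[T]³ / ([Z₂]³·[L]²) = (0.0190)·(0.270)³ / ((1.81)³·(0.00779)²) = 1.04
Q_c = 1.04 < K_c = 3.38, so the forward reaction proceeds.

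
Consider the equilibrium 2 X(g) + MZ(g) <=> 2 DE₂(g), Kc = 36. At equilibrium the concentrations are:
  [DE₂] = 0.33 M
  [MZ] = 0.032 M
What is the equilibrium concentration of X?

At equilibrium, Kc = [DE₂]² / ([X]²·[MZ]) = 36.
(0.33)² / (([X])²·(0.032)) = 36
[X]² = 0.0945 ⇒ [X] = 0.31 M

[X] = 0.31 M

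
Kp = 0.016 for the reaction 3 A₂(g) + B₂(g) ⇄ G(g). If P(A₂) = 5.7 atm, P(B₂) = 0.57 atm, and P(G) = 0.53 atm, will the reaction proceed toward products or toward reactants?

toward products

Qp = P(G) / (P(A₂)³·P(B₂)) = (0.53) / ((5.7)³·(0.57)) = 0.0050
Qp = 0.0050 < Kp = 0.016, so the forward reaction proceeds.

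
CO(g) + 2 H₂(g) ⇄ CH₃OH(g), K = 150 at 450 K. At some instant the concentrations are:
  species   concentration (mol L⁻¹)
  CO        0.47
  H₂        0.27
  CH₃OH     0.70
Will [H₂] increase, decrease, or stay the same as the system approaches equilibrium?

Q = [CH₃OH] / ([CO]·[H₂]²) = (0.70) / ((0.47)·(0.27)²) = 20
Q = 20 < K = 150: net forward reaction.
H₂ is a reactant, so it decreases.

decrease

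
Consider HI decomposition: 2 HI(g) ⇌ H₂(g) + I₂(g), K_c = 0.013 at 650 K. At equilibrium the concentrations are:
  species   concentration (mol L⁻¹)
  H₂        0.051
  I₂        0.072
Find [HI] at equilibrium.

At equilibrium, K_c = [H₂]·[I₂] / [HI]² = 0.013.
(0.051)·(0.072) / ([HI])² = 0.013
[HI]² = 0.282 ⇒ [HI] = 0.53 mol L⁻¹

[HI] = 0.53 mol L⁻¹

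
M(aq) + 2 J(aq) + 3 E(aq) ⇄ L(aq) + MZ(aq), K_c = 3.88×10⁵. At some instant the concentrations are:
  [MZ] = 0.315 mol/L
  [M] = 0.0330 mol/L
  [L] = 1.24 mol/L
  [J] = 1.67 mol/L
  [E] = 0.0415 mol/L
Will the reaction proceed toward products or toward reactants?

Q_c = [L]·[MZ] / ([M]·[J]²·[E]³) = (1.24)·(0.315) / ((0.0330)·(1.67)²·(0.0415)³) = 59400
Q_c = 59400 < K_c = 3.88×10⁵, so the forward reaction proceeds.

in the forward direction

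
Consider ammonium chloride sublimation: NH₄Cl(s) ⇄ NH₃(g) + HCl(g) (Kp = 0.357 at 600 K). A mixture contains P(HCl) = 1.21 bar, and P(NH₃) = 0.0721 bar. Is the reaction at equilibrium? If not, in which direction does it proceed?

(NH₄Cl is a pure solid — omitted from Qp.)
Qp = P(NH₃)·P(HCl) = (0.0721)·(1.21) = 0.0872
Qp = 0.0872 < Kp = 0.357, so the forward reaction proceeds.

to the right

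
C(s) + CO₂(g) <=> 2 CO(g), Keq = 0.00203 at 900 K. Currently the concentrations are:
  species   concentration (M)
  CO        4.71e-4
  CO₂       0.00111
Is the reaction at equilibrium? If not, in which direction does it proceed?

forward (toward products)

(C is a pure solid — omitted from Q.)
Q = [CO]² / [CO₂] = (4.71e-4)² / (0.00111) = 2.00e-4
Q = 2.00e-4 < Keq = 0.00203, so the forward reaction proceeds.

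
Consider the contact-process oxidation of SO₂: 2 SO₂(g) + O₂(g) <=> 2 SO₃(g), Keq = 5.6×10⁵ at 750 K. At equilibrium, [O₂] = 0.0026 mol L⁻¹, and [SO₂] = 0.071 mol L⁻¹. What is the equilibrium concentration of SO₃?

[SO₃] = 2.7 mol L⁻¹

At equilibrium, Keq = [SO₃]² / ([SO₂]²·[O₂]) = 5.6×10⁵.
([SO₃])² / ((0.071)²·(0.0026)) = 5.6×10⁵
[SO₃]² = 7.34 ⇒ [SO₃] = 2.7 mol L⁻¹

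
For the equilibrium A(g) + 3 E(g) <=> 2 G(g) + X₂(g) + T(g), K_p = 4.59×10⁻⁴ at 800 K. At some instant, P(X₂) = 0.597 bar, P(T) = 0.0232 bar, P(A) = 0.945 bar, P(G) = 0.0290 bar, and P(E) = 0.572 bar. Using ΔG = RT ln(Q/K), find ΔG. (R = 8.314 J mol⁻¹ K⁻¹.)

ΔG = -12.9 kJ/mol

Q_p = P(G)²·P(X₂)·P(T) / (P(A)·P(E)³) = (0.0290)²·(0.597)·(0.0232) / ((0.945)·(0.572)³) = 6.59×10⁻⁵
ΔG = RT ln(Q_p/K_p) = (8.314 J mol⁻¹ K⁻¹)(800 K) × ln(6.59×10⁻⁵/4.59×10⁻⁴)
   = (6.651 kJ/mol)(-1.941) = -12.9 kJ/mol
ΔG < 0, so the forward reaction is spontaneous (proceeds forward).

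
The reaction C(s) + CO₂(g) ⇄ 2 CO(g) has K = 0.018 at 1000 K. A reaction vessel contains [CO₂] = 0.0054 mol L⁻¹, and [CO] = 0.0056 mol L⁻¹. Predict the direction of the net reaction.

forward (toward products)

(C is a pure solid — omitted from Q.)
Q = [CO]² / [CO₂] = (0.0056)² / (0.0054) = 0.0058
Q = 0.0058 < K = 0.018, so the forward reaction proceeds.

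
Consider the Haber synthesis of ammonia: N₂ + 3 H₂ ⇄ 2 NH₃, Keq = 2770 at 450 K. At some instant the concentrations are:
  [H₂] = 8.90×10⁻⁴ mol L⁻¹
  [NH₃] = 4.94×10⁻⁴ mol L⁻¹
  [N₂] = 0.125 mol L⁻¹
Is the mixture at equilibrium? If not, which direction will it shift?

Q = [NH₃]² / ([N₂]·[H₂]³) = (4.94×10⁻⁴)² / ((0.125)·(8.90×10⁻⁴)³) = 2770
Q = 2770 = Keq; the system is at equilibrium.

yes, at equilibrium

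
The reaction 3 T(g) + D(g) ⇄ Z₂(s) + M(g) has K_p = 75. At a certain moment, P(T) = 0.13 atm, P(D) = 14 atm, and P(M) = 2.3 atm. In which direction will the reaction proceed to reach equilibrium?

neither direction; the system is at equilibrium

(Z₂ is a pure solid — omitted from Q_p.)
Q_p = P(M) / (P(T)³·P(D)) = (2.3) / ((0.13)³·(14)) = 75
Q_p = 75 = K_p, so the system is already at equilibrium.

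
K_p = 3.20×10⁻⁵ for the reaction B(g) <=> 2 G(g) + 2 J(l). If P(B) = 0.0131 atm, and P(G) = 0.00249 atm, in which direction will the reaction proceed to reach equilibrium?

(J is a pure liquid — omitted from Q_p.)
Q_p = P(G)² / P(B) = (0.00249)² / (0.0131) = 4.73×10⁻⁴
Q_p = 4.73×10⁻⁴ > K_p = 3.20×10⁻⁵, so the reverse reaction proceeds.

reverse (toward reactants)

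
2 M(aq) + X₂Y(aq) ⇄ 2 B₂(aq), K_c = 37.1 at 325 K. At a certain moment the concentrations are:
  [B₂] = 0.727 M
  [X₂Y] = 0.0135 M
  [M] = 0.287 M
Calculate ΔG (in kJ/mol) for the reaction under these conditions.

ΔG = 6.89 kJ/mol

Q_c = [B₂]² / ([M]²·[X₂Y]) = (0.727)² / ((0.287)²·(0.0135)) = 475
ΔG = RT ln(Q_c/K_c) = (8.314 J mol⁻¹ K⁻¹)(325 K) × ln(475/37.1)
   = (2.702 kJ/mol)(2.550) = 6.89 kJ/mol
ΔG > 0, so the forward reaction is non-spontaneous (proceeds in reverse).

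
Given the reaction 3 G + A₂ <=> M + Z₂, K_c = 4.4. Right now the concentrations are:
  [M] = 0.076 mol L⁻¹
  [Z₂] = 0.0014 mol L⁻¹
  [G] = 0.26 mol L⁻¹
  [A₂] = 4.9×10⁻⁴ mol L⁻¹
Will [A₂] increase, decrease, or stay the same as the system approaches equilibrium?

Q_c = [M]·[Z₂] / ([G]³·[A₂]) = (0.076)·(0.0014) / ((0.26)³·(4.9×10⁻⁴)) = 12
Q_c = 12 > K_c = 4.4: net reverse reaction.
A₂ is a reactant, so it increases.

increase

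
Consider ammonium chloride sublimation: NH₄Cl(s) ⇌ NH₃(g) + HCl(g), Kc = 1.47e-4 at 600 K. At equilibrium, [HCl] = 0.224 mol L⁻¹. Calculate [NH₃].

[NH₃] = 6.56e-4 mol L⁻¹

(NH₄Cl is a pure solid — omitted from Kc.)
At equilibrium, Kc = [NH₃]·[HCl] = 1.47e-4.
([NH₃])·(0.224) = 1.47e-4
[NH₃] = 6.56e-4 mol L⁻¹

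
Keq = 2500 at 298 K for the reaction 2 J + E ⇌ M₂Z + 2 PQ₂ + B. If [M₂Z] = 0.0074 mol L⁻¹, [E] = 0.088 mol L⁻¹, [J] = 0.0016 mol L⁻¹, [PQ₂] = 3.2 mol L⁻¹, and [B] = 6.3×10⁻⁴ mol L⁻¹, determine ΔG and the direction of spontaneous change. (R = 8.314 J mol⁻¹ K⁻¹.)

Q = [M₂Z]·[PQ₂]²·[B] / ([J]²·[E]) = (0.0074)·(3.2)²·(6.3×10⁻⁴) / ((0.0016)²·(0.088)) = 212
ΔG = RT ln(Q/Keq) = (8.314 J mol⁻¹ K⁻¹)(298 K) × ln(212/2500)
   = (2.478 kJ/mol)(-2.467) = -6.11 kJ/mol
ΔG < 0, so the forward reaction is spontaneous (proceeds forward).

ΔG = -6.11 kJ/mol; the forward reaction is spontaneous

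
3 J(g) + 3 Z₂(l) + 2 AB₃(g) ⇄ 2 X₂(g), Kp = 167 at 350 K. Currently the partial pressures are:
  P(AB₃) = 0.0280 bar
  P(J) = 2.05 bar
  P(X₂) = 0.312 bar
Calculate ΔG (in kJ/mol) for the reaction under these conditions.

ΔG = -7.13 kJ/mol

(Z₂ is a pure liquid — omitted from Qp.)
Qp = P(X₂)² / (P(J)³·P(AB₃)²) = (0.312)² / ((2.05)³·(0.0280)²) = 14.4
ΔG = RT ln(Qp/Kp) = (8.314 J mol⁻¹ K⁻¹)(350 K) × ln(14.4/167)
   = (2.910 kJ/mol)(-2.451) = -7.13 kJ/mol
ΔG < 0, so the forward reaction is spontaneous (proceeds forward).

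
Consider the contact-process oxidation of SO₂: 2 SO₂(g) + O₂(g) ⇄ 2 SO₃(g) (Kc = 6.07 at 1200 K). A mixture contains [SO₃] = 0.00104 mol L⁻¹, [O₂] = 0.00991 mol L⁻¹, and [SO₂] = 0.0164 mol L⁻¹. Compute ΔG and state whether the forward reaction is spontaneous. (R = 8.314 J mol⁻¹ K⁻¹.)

Qc = [SO₃]² / ([SO₂]²·[O₂]) = (0.00104)² / ((0.0164)²·(0.00991)) = 0.406
ΔG = RT ln(Qc/Kc) = (8.314 J mol⁻¹ K⁻¹)(1200 K) × ln(0.406/6.07)
   = (9.977 kJ/mol)(-2.705) = -27.0 kJ/mol
ΔG < 0, so the forward reaction is spontaneous (proceeds forward).

ΔG = -27.0 kJ/mol; the forward reaction is spontaneous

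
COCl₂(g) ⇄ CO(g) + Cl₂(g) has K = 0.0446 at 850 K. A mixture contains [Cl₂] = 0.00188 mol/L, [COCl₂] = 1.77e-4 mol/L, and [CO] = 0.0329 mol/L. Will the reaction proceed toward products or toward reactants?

reverse (toward reactants)

Q = [CO]·[Cl₂] / [COCl₂] = (0.0329)·(0.00188) / (1.77e-4) = 0.349
Q = 0.349 > K = 0.0446, so the reverse reaction proceeds.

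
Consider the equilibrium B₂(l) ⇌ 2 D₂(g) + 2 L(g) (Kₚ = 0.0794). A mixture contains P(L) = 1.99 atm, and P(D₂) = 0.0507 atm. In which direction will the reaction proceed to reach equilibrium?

(B₂ is a pure liquid — omitted from Qₚ.)
Qₚ = P(D₂)²·P(L)² = (0.0507)²·(1.99)² = 0.0102
Qₚ = 0.0102 < Kₚ = 0.0794, so the forward reaction proceeds.

forward (toward products)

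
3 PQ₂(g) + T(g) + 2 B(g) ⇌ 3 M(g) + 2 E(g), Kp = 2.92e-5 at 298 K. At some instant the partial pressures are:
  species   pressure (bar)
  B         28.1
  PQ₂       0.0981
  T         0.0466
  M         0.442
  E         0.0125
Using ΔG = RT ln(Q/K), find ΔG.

Qp = P(M)³·P(E)² / (P(PQ₂)³·P(T)·P(B)²) = (0.442)³·(0.0125)² / ((0.0981)³·(0.0466)·(28.1)²) = 3.88e-4
ΔG = RT ln(Qp/Kp) = (8.314 J mol⁻¹ K⁻¹)(298 K) × ln(3.88e-4/2.92e-5)
   = (2.478 kJ/mol)(2.587) = 6.41 kJ/mol
ΔG > 0, so the forward reaction is non-spontaneous (proceeds in reverse).

ΔG = 6.41 kJ/mol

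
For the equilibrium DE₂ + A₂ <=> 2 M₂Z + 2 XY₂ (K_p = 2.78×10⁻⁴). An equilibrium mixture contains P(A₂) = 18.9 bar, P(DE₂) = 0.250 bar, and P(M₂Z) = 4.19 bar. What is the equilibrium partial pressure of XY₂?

P(XY₂) = 0.00865 bar

At equilibrium, K_p = P(M₂Z)²·P(XY₂)² / (P(DE₂)·P(A₂)) = 2.78×10⁻⁴.
(4.19)²·(P(XY₂))² / ((0.250)·(18.9)) = 2.78×10⁻⁴
P(XY₂)² = 7.48×10⁻⁵ ⇒ P(XY₂) = 0.00865 bar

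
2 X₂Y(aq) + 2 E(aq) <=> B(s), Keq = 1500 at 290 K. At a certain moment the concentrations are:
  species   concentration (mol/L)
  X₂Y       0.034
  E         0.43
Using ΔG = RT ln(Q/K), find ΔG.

ΔG = 2.74 kJ/mol

(B is a pure solid — omitted from Q.)
Q = 1 / ([X₂Y]²·[E]²) = 1 / ((0.034)²·(0.43)²) = 4680
ΔG = RT ln(Q/Keq) = (8.314 J mol⁻¹ K⁻¹)(290 K) × ln(4680/1500)
   = (2.411 kJ/mol)(1.138) = 2.74 kJ/mol
ΔG > 0, so the forward reaction is non-spontaneous (proceeds in reverse).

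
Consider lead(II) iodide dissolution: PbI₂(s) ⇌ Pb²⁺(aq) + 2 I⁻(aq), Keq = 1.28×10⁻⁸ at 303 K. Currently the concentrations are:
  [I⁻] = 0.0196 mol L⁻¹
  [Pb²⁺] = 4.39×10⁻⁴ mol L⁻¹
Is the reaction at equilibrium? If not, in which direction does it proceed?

(PbI₂ is a pure solid — omitted from Q.)
Q = [Pb²⁺]·[I⁻]² = (4.39×10⁻⁴)·(0.0196)² = 1.69×10⁻⁷
Q = 1.69×10⁻⁷ > Keq = 1.28×10⁻⁸, so the reverse reaction proceeds.

reverse (toward reactants)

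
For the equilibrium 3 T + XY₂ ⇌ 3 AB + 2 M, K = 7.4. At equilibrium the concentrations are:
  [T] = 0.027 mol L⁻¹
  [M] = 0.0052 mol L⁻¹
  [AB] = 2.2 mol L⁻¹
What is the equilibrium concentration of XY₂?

[XY₂] = 2.0 mol L⁻¹

At equilibrium, K = [AB]³·[M]² / ([T]³·[XY₂]) = 7.4.
(2.2)³·(0.0052)² / ((0.027)³·([XY₂])) = 7.4
[XY₂] = 1.98 = 2.0 mol L⁻¹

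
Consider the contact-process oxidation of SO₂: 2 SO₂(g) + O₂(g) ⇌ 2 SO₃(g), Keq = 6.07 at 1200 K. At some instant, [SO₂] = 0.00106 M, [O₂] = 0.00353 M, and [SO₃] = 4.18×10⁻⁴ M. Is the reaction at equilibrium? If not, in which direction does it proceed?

Q = [SO₃]² / ([SO₂]²·[O₂]) = (4.18×10⁻⁴)² / ((0.00106)²·(0.00353)) = 44.1
Q = 44.1 > Keq = 6.07, so the reverse reaction proceeds.

in the reverse direction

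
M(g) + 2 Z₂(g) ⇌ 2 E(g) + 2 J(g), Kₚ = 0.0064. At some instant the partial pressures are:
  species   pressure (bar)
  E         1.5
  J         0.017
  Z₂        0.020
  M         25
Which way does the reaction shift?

toward reactants

Qₚ = P(E)²·P(J)² / (P(M)·P(Z₂)²) = (1.5)²·(0.017)² / ((25)·(0.020)²) = 0.065
Qₚ = 0.065 > Kₚ = 0.0064, so the reverse reaction proceeds.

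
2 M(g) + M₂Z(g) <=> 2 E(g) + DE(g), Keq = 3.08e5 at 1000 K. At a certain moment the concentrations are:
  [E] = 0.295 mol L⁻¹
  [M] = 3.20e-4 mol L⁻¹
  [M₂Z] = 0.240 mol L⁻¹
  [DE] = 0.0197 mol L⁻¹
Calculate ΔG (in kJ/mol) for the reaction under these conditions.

Q = [E]²·[DE] / ([M]²·[M₂Z]) = (0.295)²·(0.0197) / ((3.20e-4)²·(0.240)) = 69800
ΔG = RT ln(Q/Keq) = (8.314 J mol⁻¹ K⁻¹)(1000 K) × ln(69800/3.08e5)
   = (8.314 kJ/mol)(-1.484) = -12.3 kJ/mol
ΔG < 0, so the forward reaction is spontaneous (proceeds forward).

ΔG = -12.3 kJ/mol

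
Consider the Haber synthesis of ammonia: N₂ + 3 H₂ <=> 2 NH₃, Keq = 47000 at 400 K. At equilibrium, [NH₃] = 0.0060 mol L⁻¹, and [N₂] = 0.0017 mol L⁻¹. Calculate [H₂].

At equilibrium, Keq = [NH₃]² / ([N₂]·[H₂]³) = 47000.
(0.0060)² / ((0.0017)·([H₂])³) = 47000
[H₂]³ = 4.51e-7 ⇒ [H₂] = 0.0077 mol L⁻¹

[H₂] = 0.0077 mol L⁻¹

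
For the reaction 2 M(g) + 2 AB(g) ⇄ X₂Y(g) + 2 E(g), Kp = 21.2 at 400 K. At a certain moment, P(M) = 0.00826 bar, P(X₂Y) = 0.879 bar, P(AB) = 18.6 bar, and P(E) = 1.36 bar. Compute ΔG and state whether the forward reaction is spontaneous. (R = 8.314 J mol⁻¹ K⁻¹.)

ΔG = 3.92 kJ/mol; the forward reaction is non-spontaneous

Qp = P(X₂Y)·P(E)² / (P(M)²·P(AB)²) = (0.879)·(1.36)² / ((0.00826)²·(18.6)²) = 68.9
ΔG = RT ln(Qp/Kp) = (8.314 J mol⁻¹ K⁻¹)(400 K) × ln(68.9/21.2)
   = (3.326 kJ/mol)(1.179) = 3.92 kJ/mol
ΔG > 0, so the forward reaction is non-spontaneous (proceeds in reverse).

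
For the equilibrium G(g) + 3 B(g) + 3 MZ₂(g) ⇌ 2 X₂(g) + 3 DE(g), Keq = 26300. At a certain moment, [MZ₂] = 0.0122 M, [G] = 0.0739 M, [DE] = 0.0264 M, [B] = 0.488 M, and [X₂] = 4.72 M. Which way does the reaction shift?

Q = [X₂]²·[DE]³ / ([G]·[B]³·[MZ₂]³) = (4.72)²·(0.0264)³ / ((0.0739)·(0.488)³·(0.0122)³) = 26300
Q = 26300 = Keq, so the system is already at equilibrium.

no net change (already at equilibrium)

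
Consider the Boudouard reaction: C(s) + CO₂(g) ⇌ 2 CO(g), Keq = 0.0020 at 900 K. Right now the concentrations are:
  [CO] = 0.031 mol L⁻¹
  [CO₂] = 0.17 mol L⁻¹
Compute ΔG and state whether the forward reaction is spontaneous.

(C is a pure solid — omitted from Q.)
Q = [CO]² / [CO₂] = (0.031)² / (0.17) = 0.00565
ΔG = RT ln(Q/Keq) = (8.314 J mol⁻¹ K⁻¹)(900 K) × ln(0.00565/0.0020)
   = (7.483 kJ/mol)(1.039) = 7.77 kJ/mol
ΔG > 0, so the forward reaction is non-spontaneous (proceeds in reverse).

ΔG = 7.77 kJ/mol; the forward reaction is non-spontaneous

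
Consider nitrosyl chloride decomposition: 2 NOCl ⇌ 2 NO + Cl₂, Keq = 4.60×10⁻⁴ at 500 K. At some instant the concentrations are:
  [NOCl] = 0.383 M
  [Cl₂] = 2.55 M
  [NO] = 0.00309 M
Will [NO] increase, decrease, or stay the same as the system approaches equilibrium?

Q = [NO]²·[Cl₂] / [NOCl]² = (0.00309)²·(2.55) / (0.383)² = 1.66×10⁻⁴
Q = 1.66×10⁻⁴ < Keq = 4.60×10⁻⁴: net forward reaction.
NO is a product, so it increases.

increase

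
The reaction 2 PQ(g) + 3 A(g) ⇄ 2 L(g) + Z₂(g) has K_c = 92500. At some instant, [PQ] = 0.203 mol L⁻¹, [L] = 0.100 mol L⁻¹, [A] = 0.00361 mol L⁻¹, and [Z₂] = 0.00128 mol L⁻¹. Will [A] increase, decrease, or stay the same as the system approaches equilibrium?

Q_c = [L]²·[Z₂] / ([PQ]²·[A]³) = (0.100)²·(0.00128) / ((0.203)²·(0.00361)³) = 6600
Q_c = 6600 < K_c = 92500: net forward reaction.
A is a reactant, so it decreases.

decrease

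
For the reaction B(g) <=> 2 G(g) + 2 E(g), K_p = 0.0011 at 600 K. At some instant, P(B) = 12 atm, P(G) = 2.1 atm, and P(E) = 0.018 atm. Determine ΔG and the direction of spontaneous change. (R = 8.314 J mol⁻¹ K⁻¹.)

ΔG = -11.1 kJ/mol; the forward reaction is spontaneous

Q_p = P(G)²·P(E)² / P(B) = (2.1)²·(0.018)² / (12) = 1.19×10⁻⁴
ΔG = RT ln(Q_p/K_p) = (8.314 J mol⁻¹ K⁻¹)(600 K) × ln(1.19×10⁻⁴/0.0011)
   = (4.988 kJ/mol)(-2.224) = -11.1 kJ/mol
ΔG < 0, so the forward reaction is spontaneous (proceeds forward).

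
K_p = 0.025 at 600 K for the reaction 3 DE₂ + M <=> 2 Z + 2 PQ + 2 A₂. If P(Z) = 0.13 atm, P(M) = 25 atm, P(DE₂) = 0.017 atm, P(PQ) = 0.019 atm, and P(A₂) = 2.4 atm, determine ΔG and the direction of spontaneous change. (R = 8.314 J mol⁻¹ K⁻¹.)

Q_p = P(Z)²·P(PQ)²·P(A₂)² / (P(DE₂)³·P(M)) = (0.13)²·(0.019)²·(2.4)² / ((0.017)³·(25)) = 0.286
ΔG = RT ln(Q_p/K_p) = (8.314 J mol⁻¹ K⁻¹)(600 K) × ln(0.286/0.025)
   = (4.988 kJ/mol)(2.437) = 12.2 kJ/mol
ΔG > 0, so the forward reaction is non-spontaneous (proceeds in reverse).

ΔG = 12.2 kJ/mol; the forward reaction is non-spontaneous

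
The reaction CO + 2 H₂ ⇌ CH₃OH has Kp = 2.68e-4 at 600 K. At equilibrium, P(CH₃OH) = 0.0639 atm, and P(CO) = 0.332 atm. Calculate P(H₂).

At equilibrium, Kp = P(CH₃OH) / (P(CO)·P(H₂)²) = 2.68e-4.
(0.0639) / ((0.332)·(P(H₂))²) = 2.68e-4
P(H₂)² = 718 ⇒ P(H₂) = 26.8 atm

P(H₂) = 26.8 atm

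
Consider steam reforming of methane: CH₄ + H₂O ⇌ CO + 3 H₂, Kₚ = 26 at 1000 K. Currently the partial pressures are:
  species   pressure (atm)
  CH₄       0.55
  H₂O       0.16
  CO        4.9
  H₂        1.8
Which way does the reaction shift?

toward reactants

Qₚ = P(CO)·P(H₂)³ / (P(CH₄)·P(H₂O)) = (4.9)·(1.8)³ / ((0.55)·(0.16)) = 320
Qₚ = 320 > Kₚ = 26, so the reverse reaction proceeds.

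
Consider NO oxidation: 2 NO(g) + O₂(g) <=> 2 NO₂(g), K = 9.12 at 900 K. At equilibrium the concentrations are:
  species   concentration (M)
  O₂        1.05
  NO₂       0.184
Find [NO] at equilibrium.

[NO] = 0.0595 M

At equilibrium, K = [NO₂]² / ([NO]²·[O₂]) = 9.12.
(0.184)² / (([NO])²·(1.05)) = 9.12
[NO]² = 0.00354 ⇒ [NO] = 0.0595 M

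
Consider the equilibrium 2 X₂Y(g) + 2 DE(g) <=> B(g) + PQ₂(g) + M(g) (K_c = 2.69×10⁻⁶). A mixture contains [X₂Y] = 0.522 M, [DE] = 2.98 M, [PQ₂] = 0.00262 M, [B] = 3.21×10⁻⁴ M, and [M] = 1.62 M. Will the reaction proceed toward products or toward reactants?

Q_c = [B]·[PQ₂]·[M] / ([X₂Y]²·[DE]²) = (3.21×10⁻⁴)·(0.00262)·(1.62) / ((0.522)²·(2.98)²) = 5.63×10⁻⁷
Q_c = 5.63×10⁻⁷ < K_c = 2.69×10⁻⁶, so the forward reaction proceeds.

in the forward direction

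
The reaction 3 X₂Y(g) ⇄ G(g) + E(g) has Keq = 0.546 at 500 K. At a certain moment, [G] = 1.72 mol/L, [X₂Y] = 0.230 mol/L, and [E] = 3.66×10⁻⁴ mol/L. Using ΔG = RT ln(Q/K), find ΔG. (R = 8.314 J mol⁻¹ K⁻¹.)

Q = [G]·[E] / [X₂Y]³ = (1.72)·(3.66×10⁻⁴) / (0.230)³ = 0.0517
ΔG = RT ln(Q/Keq) = (8.314 J mol⁻¹ K⁻¹)(500 K) × ln(0.0517/0.546)
   = (4.157 kJ/mol)(-2.357) = -9.80 kJ/mol
ΔG < 0, so the forward reaction is spontaneous (proceeds forward).

ΔG = -9.80 kJ/mol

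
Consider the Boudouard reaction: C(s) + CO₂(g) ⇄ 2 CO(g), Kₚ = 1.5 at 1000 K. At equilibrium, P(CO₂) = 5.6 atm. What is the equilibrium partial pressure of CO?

P(CO) = 2.9 atm

(C is a pure solid — omitted from Kₚ.)
At equilibrium, Kₚ = P(CO)² / P(CO₂) = 1.5.
(P(CO))² / (5.6) = 1.5
P(CO)² = 8.40 ⇒ P(CO) = 2.9 atm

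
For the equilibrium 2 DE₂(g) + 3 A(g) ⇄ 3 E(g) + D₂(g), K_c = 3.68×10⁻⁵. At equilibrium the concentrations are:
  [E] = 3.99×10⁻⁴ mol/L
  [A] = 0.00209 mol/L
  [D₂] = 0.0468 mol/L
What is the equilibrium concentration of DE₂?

[DE₂] = 2.97 mol/L

At equilibrium, K_c = [E]³·[D₂] / ([DE₂]²·[A]³) = 3.68×10⁻⁵.
(3.99×10⁻⁴)³·(0.0468) / (([DE₂])²·(0.00209)³) = 3.68×10⁻⁵
[DE₂]² = 8.85 ⇒ [DE₂] = 2.97 mol/L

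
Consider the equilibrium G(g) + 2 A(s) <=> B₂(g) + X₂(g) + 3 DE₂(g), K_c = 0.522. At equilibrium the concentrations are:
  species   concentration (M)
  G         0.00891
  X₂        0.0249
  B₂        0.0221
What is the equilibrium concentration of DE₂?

(A is a pure solid — omitted from K_c.)
At equilibrium, K_c = [B₂]·[X₂]·[DE₂]³ / [G] = 0.522.
(0.0221)·(0.0249)·([DE₂])³ / (0.00891) = 0.522
[DE₂]³ = 8.45 ⇒ [DE₂] = 2.04 M

[DE₂] = 2.04 M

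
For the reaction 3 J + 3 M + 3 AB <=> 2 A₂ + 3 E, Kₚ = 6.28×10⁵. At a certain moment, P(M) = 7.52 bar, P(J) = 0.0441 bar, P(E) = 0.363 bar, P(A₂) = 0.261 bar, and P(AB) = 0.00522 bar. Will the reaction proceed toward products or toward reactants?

Qₚ = P(A₂)²·P(E)³ / (P(J)³·P(M)³·P(AB)³) = (0.261)²·(0.363)³ / ((0.0441)³·(7.52)³·(0.00522)³) = 6.28×10⁵
Qₚ = 6.28×10⁵ = Kₚ, so the system is already at equilibrium.

at equilibrium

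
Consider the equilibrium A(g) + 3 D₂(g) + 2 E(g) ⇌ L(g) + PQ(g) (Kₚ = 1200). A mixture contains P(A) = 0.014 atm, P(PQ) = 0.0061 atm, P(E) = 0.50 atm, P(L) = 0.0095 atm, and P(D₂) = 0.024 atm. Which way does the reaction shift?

at equilibrium

Qₚ = P(L)·P(PQ) / (P(A)·P(D₂)³·P(E)²) = (0.0095)·(0.0061) / ((0.014)·(0.024)³·(0.50)²) = 1200
Qₚ = 1200 = Kₚ, so the system is already at equilibrium.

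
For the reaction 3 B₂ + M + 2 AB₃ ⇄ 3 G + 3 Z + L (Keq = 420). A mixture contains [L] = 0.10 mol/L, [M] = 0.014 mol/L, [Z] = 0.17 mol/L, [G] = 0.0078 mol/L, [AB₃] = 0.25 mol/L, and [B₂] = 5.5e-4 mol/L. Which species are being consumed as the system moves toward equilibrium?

G, Z, L (products)

Q = [G]³·[Z]³·[L] / ([B₂]³·[M]·[AB₃]²) = (0.0078)³·(0.17)³·(0.10) / ((5.5e-4)³·(0.014)·(0.25)²) = 1600
Q = 1600 > Keq = 420: net reverse reaction.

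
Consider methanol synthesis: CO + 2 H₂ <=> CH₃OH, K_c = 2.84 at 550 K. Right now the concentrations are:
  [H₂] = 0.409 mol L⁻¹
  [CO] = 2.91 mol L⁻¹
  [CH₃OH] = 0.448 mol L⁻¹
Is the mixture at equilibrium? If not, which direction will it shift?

Q_c = [CH₃OH] / ([CO]·[H₂]²) = (0.448) / ((2.91)·(0.409)²) = 0.920
Q_c = 0.920 < K_c = 2.84: net forward reaction.

no; Q < K, reaction proceeds forward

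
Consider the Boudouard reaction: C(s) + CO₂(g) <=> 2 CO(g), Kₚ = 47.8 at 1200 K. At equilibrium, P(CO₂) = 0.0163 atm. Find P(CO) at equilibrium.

P(CO) = 0.883 atm

(C is a pure solid — omitted from Kₚ.)
At equilibrium, Kₚ = P(CO)² / P(CO₂) = 47.8.
(P(CO))² / (0.0163) = 47.8
P(CO)² = 0.779 ⇒ P(CO) = 0.883 atm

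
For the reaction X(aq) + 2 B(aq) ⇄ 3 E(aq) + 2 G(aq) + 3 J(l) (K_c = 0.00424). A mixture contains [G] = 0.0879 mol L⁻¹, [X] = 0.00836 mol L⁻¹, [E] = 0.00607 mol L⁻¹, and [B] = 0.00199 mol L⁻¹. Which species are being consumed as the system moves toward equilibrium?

(J is a pure liquid — omitted from Q_c.)
Q_c = [E]³·[G]² / ([X]·[B]²) = (0.00607)³·(0.0879)² / ((0.00836)·(0.00199)²) = 0.0522
Q_c = 0.0522 > K_c = 0.00424: net reverse reaction.

E, G, J (products)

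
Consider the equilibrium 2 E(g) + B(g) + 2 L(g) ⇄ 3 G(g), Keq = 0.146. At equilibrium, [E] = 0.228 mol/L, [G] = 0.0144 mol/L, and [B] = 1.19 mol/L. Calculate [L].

[L] = 0.0182 mol/L

At equilibrium, Keq = [G]³ / ([E]²·[B]·[L]²) = 0.146.
(0.0144)³ / ((0.228)²·(1.19)·([L])²) = 0.146
[L]² = 3.31×10⁻⁴ ⇒ [L] = 0.0182 mol/L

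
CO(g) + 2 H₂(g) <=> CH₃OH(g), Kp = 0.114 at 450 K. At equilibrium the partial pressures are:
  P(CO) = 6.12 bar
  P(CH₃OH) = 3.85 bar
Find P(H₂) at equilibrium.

At equilibrium, Kp = P(CH₃OH) / (P(CO)·P(H₂)²) = 0.114.
(3.85) / ((6.12)·(P(H₂))²) = 0.114
P(H₂)² = 5.52 ⇒ P(H₂) = 2.35 bar

P(H₂) = 2.35 bar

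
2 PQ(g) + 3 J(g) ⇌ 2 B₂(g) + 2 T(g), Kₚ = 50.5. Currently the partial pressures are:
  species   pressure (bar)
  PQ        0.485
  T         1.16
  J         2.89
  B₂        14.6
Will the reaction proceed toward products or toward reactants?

no net change (already at equilibrium)

Qₚ = P(B₂)²·P(T)² / (P(PQ)²·P(J)³) = (14.6)²·(1.16)² / ((0.485)²·(2.89)³) = 50.5
Qₚ = 50.5 = Kₚ, so the system is already at equilibrium.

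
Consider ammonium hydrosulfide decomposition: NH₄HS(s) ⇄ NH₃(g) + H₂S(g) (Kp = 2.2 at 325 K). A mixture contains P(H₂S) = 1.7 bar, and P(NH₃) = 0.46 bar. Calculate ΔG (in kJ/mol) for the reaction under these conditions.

(NH₄HS is a pure solid — omitted from Qp.)
Qp = P(NH₃)·P(H₂S) = (0.46)·(1.7) = 0.782
ΔG = RT ln(Qp/Kp) = (8.314 J mol⁻¹ K⁻¹)(325 K) × ln(0.782/2.2)
   = (2.702 kJ/mol)(-1.034) = -2.79 kJ/mol
ΔG < 0, so the forward reaction is spontaneous (proceeds forward).

ΔG = -2.79 kJ/mol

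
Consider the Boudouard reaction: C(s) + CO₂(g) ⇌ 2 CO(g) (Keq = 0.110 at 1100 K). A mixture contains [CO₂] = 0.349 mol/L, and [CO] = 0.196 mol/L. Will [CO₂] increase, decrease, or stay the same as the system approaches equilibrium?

stay the same

(C is a pure solid — omitted from Q.)
Q = [CO]² / [CO₂] = (0.196)² / (0.349) = 0.110
Q = 0.110 = Keq; the system is at equilibrium.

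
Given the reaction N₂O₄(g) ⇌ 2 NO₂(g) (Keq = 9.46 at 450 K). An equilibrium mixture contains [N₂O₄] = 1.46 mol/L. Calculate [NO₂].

At equilibrium, Keq = [NO₂]² / [N₂O₄] = 9.46.
([NO₂])² / (1.46) = 9.46
[NO₂]² = 13.8 ⇒ [NO₂] = 3.72 mol/L

[NO₂] = 3.72 mol/L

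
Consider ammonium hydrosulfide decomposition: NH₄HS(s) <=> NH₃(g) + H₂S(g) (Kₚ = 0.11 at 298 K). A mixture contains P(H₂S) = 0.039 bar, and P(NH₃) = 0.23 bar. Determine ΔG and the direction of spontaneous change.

ΔG = -6.21 kJ/mol; the forward reaction is spontaneous

(NH₄HS is a pure solid — omitted from Qₚ.)
Qₚ = P(NH₃)·P(H₂S) = (0.23)·(0.039) = 0.00897
ΔG = RT ln(Qₚ/Kₚ) = (8.314 J mol⁻¹ K⁻¹)(298 K) × ln(0.00897/0.11)
   = (2.478 kJ/mol)(-2.507) = -6.21 kJ/mol
ΔG < 0, so the forward reaction is spontaneous (proceeds forward).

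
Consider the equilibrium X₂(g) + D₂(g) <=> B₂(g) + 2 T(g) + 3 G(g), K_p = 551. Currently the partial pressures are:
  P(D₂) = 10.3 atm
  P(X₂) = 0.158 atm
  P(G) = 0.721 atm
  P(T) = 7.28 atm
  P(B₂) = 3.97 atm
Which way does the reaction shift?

in the forward direction

Q_p = P(B₂)·P(T)²·P(G)³ / (P(X₂)·P(D₂)) = (3.97)·(7.28)²·(0.721)³ / ((0.158)·(10.3)) = 48.5
Q_p = 48.5 < K_p = 551, so the forward reaction proceeds.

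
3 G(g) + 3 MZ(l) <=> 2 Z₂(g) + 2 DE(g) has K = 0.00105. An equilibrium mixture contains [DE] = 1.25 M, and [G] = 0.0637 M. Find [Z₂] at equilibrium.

(MZ is a pure liquid — omitted from K.)
At equilibrium, K = [Z₂]²·[DE]² / [G]³ = 0.00105.
([Z₂])²·(1.25)² / (0.0637)³ = 0.00105
[Z₂]² = 1.74×10⁻⁷ ⇒ [Z₂] = 4.17×10⁻⁴ M

[Z₂] = 4.17×10⁻⁴ M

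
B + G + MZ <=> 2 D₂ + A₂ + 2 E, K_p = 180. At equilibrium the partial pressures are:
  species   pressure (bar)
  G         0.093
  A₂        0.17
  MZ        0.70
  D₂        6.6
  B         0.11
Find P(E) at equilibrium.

At equilibrium, K_p = P(D₂)²·P(A₂)·P(E)² / (P(B)·P(G)·P(MZ)) = 180.
(6.6)²·(0.17)·(P(E))² / ((0.11)·(0.093)·(0.70)) = 180
P(E)² = 0.174 ⇒ P(E) = 0.42 bar

P(E) = 0.42 bar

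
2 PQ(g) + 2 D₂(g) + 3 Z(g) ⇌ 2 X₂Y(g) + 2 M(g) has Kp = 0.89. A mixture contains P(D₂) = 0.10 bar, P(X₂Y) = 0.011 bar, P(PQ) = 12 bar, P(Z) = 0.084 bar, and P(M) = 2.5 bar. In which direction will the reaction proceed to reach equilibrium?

Qp = P(X₂Y)²·P(M)² / (P(PQ)²·P(D₂)²·P(Z)³) = (0.011)²·(2.5)² / ((12)²·(0.10)²·(0.084)³) = 0.89
Qp = 0.89 = Kp, so the system is already at equilibrium.

neither direction; the system is at equilibrium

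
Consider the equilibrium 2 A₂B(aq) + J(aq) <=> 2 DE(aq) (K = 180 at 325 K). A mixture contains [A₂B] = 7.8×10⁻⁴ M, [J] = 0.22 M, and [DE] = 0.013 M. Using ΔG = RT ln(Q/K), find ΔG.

Q = [DE]² / ([A₂B]²·[J]) = (0.013)² / ((7.8×10⁻⁴)²·(0.22)) = 1260
ΔG = RT ln(Q/K) = (8.314 J mol⁻¹ K⁻¹)(325 K) × ln(1260/180)
   = (2.702 kJ/mol)(1.946) = 5.26 kJ/mol
ΔG > 0, so the forward reaction is non-spontaneous (proceeds in reverse).

ΔG = 5.26 kJ/mol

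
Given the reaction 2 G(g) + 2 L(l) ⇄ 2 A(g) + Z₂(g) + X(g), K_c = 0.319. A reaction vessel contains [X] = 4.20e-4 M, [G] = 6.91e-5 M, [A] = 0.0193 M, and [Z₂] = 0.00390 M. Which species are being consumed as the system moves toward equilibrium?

(L is a pure liquid — omitted from Q_c.)
Q_c = [A]²·[Z₂]·[X] / [G]² = (0.0193)²·(0.00390)·(4.20e-4) / (6.91e-5)² = 0.128
Q_c = 0.128 < K_c = 0.319: net forward reaction.

G, L (reactants)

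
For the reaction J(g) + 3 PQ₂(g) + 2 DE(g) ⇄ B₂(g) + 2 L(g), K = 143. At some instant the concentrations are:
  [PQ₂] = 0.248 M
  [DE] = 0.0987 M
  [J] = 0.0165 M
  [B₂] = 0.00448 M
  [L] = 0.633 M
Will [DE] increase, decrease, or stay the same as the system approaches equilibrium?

increase

Q = [B₂]·[L]² / ([J]·[PQ₂]³·[DE]²) = (0.00448)·(0.633)² / ((0.0165)·(0.248)³·(0.0987)²) = 732
Q = 732 > K = 143: net reverse reaction.
DE is a reactant, so it increases.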